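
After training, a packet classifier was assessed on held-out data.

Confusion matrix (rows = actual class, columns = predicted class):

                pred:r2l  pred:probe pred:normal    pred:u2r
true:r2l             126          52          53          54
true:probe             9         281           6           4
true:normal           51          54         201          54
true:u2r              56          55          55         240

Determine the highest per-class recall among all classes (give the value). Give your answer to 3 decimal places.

0.937

Per-class recall (TP/(TP+FN)):
  r2l: TP=126, FN=52+53+54=159 → 126/285 = 0.4421
  probe: TP=281, FN=9+6+4=19 → 281/300 = 0.9367
  normal: TP=201, FN=51+54+54=159 → 201/360 = 0.5583
  u2r: TP=240, FN=56+55+55=166 → 240/406 = 0.5911
Highest is class 'probe' with recall = 0.937.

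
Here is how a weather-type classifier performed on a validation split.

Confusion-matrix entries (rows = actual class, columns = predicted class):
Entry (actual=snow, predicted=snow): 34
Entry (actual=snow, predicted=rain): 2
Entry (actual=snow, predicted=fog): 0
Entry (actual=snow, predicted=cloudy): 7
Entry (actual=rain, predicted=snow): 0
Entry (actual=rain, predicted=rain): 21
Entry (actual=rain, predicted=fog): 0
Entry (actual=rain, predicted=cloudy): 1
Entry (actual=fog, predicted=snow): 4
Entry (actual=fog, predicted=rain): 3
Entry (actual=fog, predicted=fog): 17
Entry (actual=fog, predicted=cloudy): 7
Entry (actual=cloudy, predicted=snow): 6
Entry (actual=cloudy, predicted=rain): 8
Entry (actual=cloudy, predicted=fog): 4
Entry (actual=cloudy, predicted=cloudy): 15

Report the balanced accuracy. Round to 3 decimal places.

0.687

Balanced accuracy = mean of per-class recall.
  snow: recall = 34/43 = 0.7907
  rain: recall = 21/22 = 0.9545
  fog: recall = 17/31 = 0.5484
  cloudy: recall = 15/33 = 0.4545
Mean = (0.7907 + 0.9545 + 0.5484 + 0.4545) / 4 = 0.687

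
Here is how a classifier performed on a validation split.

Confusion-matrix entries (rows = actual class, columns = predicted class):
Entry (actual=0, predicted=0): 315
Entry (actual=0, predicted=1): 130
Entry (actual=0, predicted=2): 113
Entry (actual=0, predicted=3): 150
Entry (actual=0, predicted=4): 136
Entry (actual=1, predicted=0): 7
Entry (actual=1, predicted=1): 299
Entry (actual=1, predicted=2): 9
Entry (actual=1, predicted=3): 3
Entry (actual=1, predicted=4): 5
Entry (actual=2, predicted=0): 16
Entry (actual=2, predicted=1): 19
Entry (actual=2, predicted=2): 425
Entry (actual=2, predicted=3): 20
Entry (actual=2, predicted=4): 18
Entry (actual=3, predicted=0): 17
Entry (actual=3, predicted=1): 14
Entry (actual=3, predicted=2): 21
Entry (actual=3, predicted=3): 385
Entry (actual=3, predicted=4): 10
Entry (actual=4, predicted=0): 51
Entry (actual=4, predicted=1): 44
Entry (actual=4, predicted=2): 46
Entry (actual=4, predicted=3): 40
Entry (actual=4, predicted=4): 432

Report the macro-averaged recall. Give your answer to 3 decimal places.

Per-class recall (TP/(TP+FN)):
  0: TP=315, FN=130+113+150+136=529 → 315/844 = 0.3732
  1: TP=299, FN=7+9+3+5=24 → 299/323 = 0.9257
  2: TP=425, FN=16+19+20+18=73 → 425/498 = 0.8534
  3: TP=385, FN=17+14+21+10=62 → 385/447 = 0.8613
  4: TP=432, FN=51+44+46+40=181 → 432/613 = 0.7047
Macro-recall = mean = (0.3732 + 0.9257 + 0.8534 + 0.8613 + 0.7047) / 5 = 0.744

0.744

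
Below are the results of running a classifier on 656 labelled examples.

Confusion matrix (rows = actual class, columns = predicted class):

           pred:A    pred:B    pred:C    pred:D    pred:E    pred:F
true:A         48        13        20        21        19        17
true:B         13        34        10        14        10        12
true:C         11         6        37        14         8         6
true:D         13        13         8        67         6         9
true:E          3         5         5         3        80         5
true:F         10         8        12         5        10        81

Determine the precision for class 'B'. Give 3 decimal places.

0.430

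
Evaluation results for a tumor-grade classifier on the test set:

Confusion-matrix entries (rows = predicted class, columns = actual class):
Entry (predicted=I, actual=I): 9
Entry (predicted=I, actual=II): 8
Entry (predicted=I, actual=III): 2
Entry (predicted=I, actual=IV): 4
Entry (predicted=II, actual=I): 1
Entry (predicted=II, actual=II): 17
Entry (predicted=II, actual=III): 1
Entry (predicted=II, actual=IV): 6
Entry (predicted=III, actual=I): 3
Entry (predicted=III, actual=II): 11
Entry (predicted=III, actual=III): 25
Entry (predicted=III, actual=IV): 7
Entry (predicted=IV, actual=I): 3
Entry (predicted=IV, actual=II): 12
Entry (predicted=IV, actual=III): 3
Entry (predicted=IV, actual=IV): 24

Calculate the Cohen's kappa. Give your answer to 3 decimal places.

Observed agreement pₒ = trace/N = 75/136 = 0.5515
Expected agreement pₑ = Σ (rowᵢ·colᵢ)/N² = (16·23 + 48·25 + 31·46 + 41·42)/136² = 0.2550
κ = (pₒ − pₑ)/(1 − pₑ) = (0.5515 − 0.2550)/(1 − 0.2550) = 0.398

0.398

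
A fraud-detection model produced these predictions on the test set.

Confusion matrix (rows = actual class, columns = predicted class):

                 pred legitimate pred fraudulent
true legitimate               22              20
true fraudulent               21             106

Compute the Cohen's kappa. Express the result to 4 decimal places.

Observed agreement pₒ = trace/N = 128/169 = 0.75740
Expected agreement pₑ = Σ (rowᵢ·colᵢ)/N² = (42·43 + 127·126)/169² = 0.62351
κ = (pₒ − pₑ)/(1 − pₑ) = (0.75740 − 0.62351)/(1 − 0.62351) = 0.3556

0.3556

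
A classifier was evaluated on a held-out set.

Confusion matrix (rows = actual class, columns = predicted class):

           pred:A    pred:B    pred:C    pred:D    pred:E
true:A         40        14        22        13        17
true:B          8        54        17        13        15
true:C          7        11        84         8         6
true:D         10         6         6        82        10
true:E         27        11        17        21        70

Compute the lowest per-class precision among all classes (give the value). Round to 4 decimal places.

0.4348

Per-class precision (TP/(TP+FP)):
  A: TP=40, FP=8+7+10+27=52 → 40/92 = 0.43478
  B: TP=54, FP=14+11+6+11=42 → 54/96 = 0.56250
  C: TP=84, FP=22+17+6+17=62 → 84/146 = 0.57534
  D: TP=82, FP=13+13+8+21=55 → 82/137 = 0.59854
  E: TP=70, FP=17+15+6+10=48 → 70/118 = 0.59322
Lowest is class 'A' with precision = 0.4348.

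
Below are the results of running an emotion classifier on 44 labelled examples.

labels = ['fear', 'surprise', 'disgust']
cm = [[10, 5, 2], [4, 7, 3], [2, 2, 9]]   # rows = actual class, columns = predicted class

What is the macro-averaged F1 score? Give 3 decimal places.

0.591

Per-class F1 score (2·TP/(2·TP+FP+FN)):
  fear: TP=10, FP=4+2=6, FN=5+2=7 → 20/33 = 0.6061
  surprise: TP=7, FP=5+2=7, FN=4+3=7 → 14/28 = 0.5000
  disgust: TP=9, FP=2+3=5, FN=2+2=4 → 18/27 = 0.6667
Macro-F1 score = mean = (0.6061 + 0.5000 + 0.6667) / 3 = 0.591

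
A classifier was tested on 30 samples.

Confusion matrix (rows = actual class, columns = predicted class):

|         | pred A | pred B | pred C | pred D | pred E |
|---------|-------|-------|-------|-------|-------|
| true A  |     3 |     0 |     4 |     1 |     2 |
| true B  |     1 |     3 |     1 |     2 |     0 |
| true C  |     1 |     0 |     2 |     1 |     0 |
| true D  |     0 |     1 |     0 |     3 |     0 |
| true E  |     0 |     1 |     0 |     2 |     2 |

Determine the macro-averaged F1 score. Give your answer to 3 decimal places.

0.434

Per-class F1 score (2·TP/(2·TP+FP+FN)):
  A: TP=3, FP=1+1+0+0=2, FN=0+4+1+2=7 → 6/15 = 0.4000
  B: TP=3, FP=0+0+1+1=2, FN=1+1+2+0=4 → 6/12 = 0.5000
  C: TP=2, FP=4+1+0+0=5, FN=1+0+1+0=2 → 4/11 = 0.3636
  D: TP=3, FP=1+2+1+2=6, FN=0+1+0+0=1 → 6/13 = 0.4615
  E: TP=2, FP=2+0+0+0=2, FN=0+1+0+2=3 → 4/9 = 0.4444
Macro-F1 score = mean = (0.4000 + 0.5000 + 0.3636 + 0.4615 + 0.4444) / 5 = 0.434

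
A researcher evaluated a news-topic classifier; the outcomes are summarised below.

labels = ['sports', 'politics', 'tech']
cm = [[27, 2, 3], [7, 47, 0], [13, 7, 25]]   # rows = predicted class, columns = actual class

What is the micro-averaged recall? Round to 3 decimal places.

0.756

Micro-averaging pools counts across classes: ΣTP=99, ΣFP=32, ΣFN=32.
Micro-recall = TP/(TP+FN) on pooled counts = 0.756 (equals overall accuracy in single-label multiclass).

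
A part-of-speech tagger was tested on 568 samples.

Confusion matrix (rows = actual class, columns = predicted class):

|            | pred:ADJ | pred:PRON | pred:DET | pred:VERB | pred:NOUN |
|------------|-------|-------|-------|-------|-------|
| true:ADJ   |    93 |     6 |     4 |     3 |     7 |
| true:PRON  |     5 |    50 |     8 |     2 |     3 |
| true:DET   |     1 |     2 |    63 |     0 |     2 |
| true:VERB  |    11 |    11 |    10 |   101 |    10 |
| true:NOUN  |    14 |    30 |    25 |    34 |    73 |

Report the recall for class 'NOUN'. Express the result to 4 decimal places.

Treat 'NOUN' as positive and all other classes as negative.
recall = TP/(TP+FN).
NOUN: TP=73, FN=14+30+25+34=103 → 73/176 = 0.41477

0.4148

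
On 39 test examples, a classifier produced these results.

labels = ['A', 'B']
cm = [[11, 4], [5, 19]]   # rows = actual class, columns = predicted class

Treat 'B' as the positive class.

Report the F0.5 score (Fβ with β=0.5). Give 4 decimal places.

0.8190

Fβ = (1+β²)·TP / ((1+β²)·TP + β²·FN + FP), with β²=1/4
= 1.25·19 / (1.25·19 + 0.25·5 + 4) = 0.8190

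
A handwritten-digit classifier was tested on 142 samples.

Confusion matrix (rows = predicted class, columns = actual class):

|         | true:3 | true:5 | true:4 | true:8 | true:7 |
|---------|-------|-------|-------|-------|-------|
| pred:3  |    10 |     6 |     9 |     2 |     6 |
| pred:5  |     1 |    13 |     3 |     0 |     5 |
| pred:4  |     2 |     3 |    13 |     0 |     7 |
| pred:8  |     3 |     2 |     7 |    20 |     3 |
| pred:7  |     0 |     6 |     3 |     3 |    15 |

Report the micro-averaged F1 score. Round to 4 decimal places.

Micro-averaging pools counts across classes: ΣTP=71, ΣFP=71, ΣFN=71.
Micro-F1 score = 2·TP/(2·TP+FP+FN) on pooled counts = 0.5000 (equals overall accuracy in single-label multiclass).

0.5000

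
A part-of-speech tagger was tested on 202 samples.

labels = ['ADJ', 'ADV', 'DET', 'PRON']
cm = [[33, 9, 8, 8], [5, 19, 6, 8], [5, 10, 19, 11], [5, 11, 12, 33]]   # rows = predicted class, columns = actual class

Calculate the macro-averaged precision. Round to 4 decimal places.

0.5080

Per-class precision (TP/(TP+FP)):
  ADJ: TP=33, FP=9+8+8=25 → 33/58 = 0.56897
  ADV: TP=19, FP=5+6+8=19 → 19/38 = 0.50000
  DET: TP=19, FP=5+10+11=26 → 19/45 = 0.42222
  PRON: TP=33, FP=5+11+12=28 → 33/61 = 0.54098
Macro-precision = mean = (0.56897 + 0.50000 + 0.42222 + 0.54098) / 4 = 0.5080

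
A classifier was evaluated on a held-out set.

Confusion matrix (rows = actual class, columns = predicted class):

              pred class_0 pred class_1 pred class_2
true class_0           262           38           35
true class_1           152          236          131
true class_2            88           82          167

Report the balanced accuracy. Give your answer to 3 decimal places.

0.577

Balanced accuracy = mean of per-class recall.
  class_0: recall = 262/335 = 0.7821
  class_1: recall = 236/519 = 0.4547
  class_2: recall = 167/337 = 0.4955
Mean = (0.7821 + 0.4547 + 0.4955) / 3 = 0.577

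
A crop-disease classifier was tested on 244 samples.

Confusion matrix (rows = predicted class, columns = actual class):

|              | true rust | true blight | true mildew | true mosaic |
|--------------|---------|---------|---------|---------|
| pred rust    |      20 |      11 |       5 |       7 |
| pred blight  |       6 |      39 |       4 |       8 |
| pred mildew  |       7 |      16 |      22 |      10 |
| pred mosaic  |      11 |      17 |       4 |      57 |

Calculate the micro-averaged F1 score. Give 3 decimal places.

Micro-averaging pools counts across classes: ΣTP=138, ΣFP=106, ΣFN=106.
Micro-F1 score = 2·TP/(2·TP+FP+FN) on pooled counts = 0.566 (equals overall accuracy in single-label multiclass).

0.566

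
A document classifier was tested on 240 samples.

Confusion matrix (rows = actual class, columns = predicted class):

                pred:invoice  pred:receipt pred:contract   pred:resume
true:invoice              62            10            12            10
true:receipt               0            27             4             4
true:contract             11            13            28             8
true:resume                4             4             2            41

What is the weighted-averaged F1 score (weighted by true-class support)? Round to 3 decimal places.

0.657

Per-class F1 score (2·TP/(2·TP+FP+FN)):
  invoice: TP=62, FP=0+11+4=15, FN=10+12+10=32 → 124/171 = 0.7251
  receipt: TP=27, FP=10+13+4=27, FN=0+4+4=8 → 54/89 = 0.6067
  contract: TP=28, FP=12+4+2=18, FN=11+13+8=32 → 56/106 = 0.5283
  resume: TP=41, FP=10+4+8=22, FN=4+4+2=10 → 82/114 = 0.7193
Weighted-F1 score = Σ (supportᵢ/N)·F1 scoreᵢ with N=240: (94/240)·0.7251 + (35/240)·0.6067 + (60/240)·0.5283 + (51/240)·0.7193 = 0.657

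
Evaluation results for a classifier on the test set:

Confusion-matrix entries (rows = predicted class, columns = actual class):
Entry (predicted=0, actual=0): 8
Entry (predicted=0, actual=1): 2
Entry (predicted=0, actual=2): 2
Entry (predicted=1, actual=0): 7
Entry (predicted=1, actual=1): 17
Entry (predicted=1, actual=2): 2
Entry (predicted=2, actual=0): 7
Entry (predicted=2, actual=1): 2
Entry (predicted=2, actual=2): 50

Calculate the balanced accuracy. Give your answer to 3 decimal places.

0.700

Balanced accuracy = mean of per-class recall.
  0: recall = 8/22 = 0.3636
  1: recall = 17/21 = 0.8095
  2: recall = 50/54 = 0.9259
Mean = (0.3636 + 0.8095 + 0.9259) / 3 = 0.700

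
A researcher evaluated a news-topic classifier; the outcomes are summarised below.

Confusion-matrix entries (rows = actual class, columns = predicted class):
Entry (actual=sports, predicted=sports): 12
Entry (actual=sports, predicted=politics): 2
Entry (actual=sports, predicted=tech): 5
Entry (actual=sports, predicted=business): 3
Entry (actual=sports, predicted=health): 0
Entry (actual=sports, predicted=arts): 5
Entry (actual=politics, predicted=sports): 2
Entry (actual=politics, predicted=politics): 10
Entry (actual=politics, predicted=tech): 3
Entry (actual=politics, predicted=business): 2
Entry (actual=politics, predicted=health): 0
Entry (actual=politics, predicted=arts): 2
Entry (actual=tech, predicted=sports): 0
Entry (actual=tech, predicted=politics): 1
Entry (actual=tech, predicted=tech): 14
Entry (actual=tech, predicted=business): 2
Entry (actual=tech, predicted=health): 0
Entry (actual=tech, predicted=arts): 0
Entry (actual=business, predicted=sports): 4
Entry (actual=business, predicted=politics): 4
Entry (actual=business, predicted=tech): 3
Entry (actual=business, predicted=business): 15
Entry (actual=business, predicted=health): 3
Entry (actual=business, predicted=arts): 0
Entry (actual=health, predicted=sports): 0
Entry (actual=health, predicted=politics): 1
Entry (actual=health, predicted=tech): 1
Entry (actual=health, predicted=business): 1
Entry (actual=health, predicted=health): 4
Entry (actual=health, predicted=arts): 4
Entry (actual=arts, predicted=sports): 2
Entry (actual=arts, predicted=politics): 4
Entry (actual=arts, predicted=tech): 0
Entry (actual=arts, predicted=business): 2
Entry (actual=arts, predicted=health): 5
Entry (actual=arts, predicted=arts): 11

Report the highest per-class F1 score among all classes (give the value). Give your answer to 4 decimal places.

Per-class F1 score (2·TP/(2·TP+FP+FN)):
  sports: TP=12, FP=2+0+4+0+2=8, FN=2+5+3+0+5=15 → 24/47 = 0.51064
  politics: TP=10, FP=2+1+4+1+4=12, FN=2+3+2+0+2=9 → 20/41 = 0.48780
  tech: TP=14, FP=5+3+3+1+0=12, FN=0+1+2+0+0=3 → 28/43 = 0.65116
  business: TP=15, FP=3+2+2+1+2=10, FN=4+4+3+3+0=14 → 30/54 = 0.55556
  health: TP=4, FP=0+0+0+3+5=8, FN=0+1+1+1+4=7 → 8/23 = 0.34783
  arts: TP=11, FP=5+2+0+0+4=11, FN=2+4+0+2+5=13 → 22/46 = 0.47826
Highest is class 'tech' with F1 score = 0.6512.

0.6512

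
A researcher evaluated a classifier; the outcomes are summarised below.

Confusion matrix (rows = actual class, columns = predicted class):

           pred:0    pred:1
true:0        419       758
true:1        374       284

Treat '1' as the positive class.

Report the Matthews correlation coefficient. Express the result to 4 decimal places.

-0.2056

MCC = (TP·TN − FP·FN) / √((TP+FP)(TP+FN)(TN+FP)(TN+FN))
Numerator = 284·419 − 758·374 = -164496
Denominator = √(1042·658·1177·793) = √639945902596 = 799966.1884
MCC = -164496 / 799966.1884 = -0.2056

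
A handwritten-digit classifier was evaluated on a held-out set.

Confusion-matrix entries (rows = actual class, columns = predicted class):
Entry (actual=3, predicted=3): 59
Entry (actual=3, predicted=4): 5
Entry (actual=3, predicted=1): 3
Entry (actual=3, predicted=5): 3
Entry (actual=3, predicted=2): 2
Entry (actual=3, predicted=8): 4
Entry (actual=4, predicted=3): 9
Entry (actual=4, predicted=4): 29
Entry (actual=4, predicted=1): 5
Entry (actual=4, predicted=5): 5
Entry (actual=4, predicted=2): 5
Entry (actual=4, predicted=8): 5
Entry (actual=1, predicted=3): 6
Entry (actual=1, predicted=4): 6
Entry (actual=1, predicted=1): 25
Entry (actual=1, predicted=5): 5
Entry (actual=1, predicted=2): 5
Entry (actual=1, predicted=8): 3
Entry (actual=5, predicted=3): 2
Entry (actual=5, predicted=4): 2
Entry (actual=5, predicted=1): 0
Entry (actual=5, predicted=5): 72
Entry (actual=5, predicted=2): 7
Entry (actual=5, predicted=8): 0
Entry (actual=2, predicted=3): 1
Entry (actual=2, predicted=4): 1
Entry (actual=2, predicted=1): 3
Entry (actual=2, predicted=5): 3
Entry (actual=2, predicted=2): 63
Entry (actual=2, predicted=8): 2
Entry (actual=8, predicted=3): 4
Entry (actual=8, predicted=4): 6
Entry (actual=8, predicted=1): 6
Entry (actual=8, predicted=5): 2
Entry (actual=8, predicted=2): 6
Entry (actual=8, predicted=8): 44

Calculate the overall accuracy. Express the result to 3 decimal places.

Accuracy = trace / total = (59+29+25+72+63+44=292) / 408 = 292/408 = 0.716

0.716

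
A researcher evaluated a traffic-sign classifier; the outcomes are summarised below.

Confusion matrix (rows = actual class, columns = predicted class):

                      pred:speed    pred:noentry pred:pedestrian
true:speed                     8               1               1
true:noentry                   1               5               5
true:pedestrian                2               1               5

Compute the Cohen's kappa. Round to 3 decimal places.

0.436

Observed agreement pₒ = trace/N = 18/29 = 0.6207
Expected agreement pₑ = Σ (rowᵢ·colᵢ)/N² = (10·11 + 11·7 + 8·11)/29² = 0.3270
κ = (pₒ − pₑ)/(1 − pₑ) = (0.6207 − 0.3270)/(1 − 0.3270) = 0.436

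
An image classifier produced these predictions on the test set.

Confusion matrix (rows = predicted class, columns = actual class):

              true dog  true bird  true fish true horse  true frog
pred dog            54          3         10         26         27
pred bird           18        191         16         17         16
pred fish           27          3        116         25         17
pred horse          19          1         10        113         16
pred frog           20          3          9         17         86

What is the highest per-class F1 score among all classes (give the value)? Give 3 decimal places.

0.832

Per-class F1 score (2·TP/(2·TP+FP+FN)):
  dog: TP=54, FP=3+10+26+27=66, FN=18+27+19+20=84 → 108/258 = 0.4186
  bird: TP=191, FP=18+16+17+16=67, FN=3+3+1+3=10 → 382/459 = 0.8322
  fish: TP=116, FP=27+3+25+17=72, FN=10+16+10+9=45 → 232/349 = 0.6648
  horse: TP=113, FP=19+1+10+16=46, FN=26+17+25+17=85 → 226/357 = 0.6331
  frog: TP=86, FP=20+3+9+17=49, FN=27+16+17+16=76 → 172/297 = 0.5791
Highest is class 'bird' with F1 score = 0.832.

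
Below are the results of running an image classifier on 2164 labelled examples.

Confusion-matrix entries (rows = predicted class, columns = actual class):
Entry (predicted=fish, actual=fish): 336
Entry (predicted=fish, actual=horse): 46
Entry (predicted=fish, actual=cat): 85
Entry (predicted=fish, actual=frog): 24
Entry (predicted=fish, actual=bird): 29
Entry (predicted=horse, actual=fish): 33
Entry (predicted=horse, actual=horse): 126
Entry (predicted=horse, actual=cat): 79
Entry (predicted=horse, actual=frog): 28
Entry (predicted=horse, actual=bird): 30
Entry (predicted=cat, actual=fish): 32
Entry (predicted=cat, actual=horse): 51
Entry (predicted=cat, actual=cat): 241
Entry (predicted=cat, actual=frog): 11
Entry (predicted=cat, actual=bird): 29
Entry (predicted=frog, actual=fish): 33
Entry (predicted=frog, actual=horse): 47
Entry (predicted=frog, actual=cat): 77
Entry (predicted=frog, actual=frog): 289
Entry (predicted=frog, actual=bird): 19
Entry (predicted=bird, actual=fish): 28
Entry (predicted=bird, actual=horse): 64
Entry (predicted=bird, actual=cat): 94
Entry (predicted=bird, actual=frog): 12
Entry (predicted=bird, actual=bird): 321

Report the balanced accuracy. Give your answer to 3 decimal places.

Balanced accuracy = mean of per-class recall.
  fish: recall = 336/462 = 0.7273
  horse: recall = 126/334 = 0.3772
  cat: recall = 241/576 = 0.4184
  frog: recall = 289/364 = 0.7940
  bird: recall = 321/428 = 0.7500
Mean = (0.7273 + 0.3772 + 0.4184 + 0.7940 + 0.7500) / 5 = 0.613

0.613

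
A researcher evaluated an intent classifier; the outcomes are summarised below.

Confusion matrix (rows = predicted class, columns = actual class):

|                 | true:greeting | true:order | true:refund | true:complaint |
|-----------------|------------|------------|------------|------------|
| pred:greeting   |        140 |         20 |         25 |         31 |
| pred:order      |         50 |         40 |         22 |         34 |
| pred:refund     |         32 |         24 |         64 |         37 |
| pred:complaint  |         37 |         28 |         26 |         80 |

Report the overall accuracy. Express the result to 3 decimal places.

Accuracy = trace / total = (140+40+64+80=324) / 690 = 324/690 = 0.470

0.470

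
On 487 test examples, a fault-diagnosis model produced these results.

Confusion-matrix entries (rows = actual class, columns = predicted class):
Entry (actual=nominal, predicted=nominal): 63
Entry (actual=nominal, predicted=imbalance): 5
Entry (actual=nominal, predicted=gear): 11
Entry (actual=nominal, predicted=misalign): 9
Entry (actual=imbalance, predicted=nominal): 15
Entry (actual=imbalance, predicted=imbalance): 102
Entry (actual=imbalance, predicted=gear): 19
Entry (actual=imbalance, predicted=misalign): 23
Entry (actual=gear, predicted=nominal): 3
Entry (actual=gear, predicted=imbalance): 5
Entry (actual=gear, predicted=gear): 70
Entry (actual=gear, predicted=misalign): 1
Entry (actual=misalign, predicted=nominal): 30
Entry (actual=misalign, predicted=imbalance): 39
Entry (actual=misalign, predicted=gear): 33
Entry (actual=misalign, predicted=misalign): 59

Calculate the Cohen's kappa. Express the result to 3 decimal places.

Observed agreement pₒ = trace/N = 294/487 = 0.6037
Expected agreement pₑ = Σ (rowᵢ·colᵢ)/N² = (88·111 + 159·151 + 79·133 + 161·92)/487² = 0.2492
κ = (pₒ − pₑ)/(1 − pₑ) = (0.6037 − 0.2492)/(1 − 0.2492) = 0.472

0.472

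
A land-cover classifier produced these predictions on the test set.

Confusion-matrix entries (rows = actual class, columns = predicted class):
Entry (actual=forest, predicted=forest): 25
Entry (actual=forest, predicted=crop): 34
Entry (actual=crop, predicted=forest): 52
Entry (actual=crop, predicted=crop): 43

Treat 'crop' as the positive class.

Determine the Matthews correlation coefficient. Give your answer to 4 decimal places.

MCC = (TP·TN − FP·FN) / √((TP+FP)(TP+FN)(TN+FP)(TN+FN))
Numerator = 43·25 − 34·52 = -693
Denominator = √(77·95·59·77) = √33232045 = 5764.7242
MCC = -693 / 5764.7242 = -0.1202

-0.1202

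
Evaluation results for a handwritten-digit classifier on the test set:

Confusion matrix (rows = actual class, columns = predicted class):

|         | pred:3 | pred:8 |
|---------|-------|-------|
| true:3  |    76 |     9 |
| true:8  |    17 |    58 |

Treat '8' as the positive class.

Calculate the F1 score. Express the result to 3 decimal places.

Precision = TP/(TP+FP) = 58/67 = 0.8657
Recall = TP/(TP+FN) = 58/75 = 0.7733
F1 = 2·TP/(2·TP+FP+FN) = 116/142 = 0.817

0.817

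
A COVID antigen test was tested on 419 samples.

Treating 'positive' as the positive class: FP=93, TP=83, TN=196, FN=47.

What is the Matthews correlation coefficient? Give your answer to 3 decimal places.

MCC = (TP·TN − FP·FN) / √((TP+FP)(TP+FN)(TN+FP)(TN+FN))
Numerator = 83·196 − 93·47 = 11897
Denominator = √(176·130·289·243) = √1606793760 = 40084.8320
MCC = 11897 / 40084.8320 = 0.297

0.297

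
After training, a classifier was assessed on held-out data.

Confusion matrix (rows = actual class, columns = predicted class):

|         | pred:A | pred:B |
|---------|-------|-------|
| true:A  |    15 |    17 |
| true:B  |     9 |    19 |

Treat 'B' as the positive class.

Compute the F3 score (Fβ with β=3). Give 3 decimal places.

Fβ = (1+β²)·TP / ((1+β²)·TP + β²·FN + FP), with β²=9
= 10·19 / (10·19 + 9·9 + 17) = 0.660

0.660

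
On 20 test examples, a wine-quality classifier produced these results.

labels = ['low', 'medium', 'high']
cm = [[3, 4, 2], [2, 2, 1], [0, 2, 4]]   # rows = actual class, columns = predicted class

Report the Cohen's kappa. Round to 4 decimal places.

Observed agreement pₒ = trace/N = 9/20 = 0.45000
Expected agreement pₑ = Σ (rowᵢ·colᵢ)/N² = (9·5 + 5·8 + 6·7)/20² = 0.31750
κ = (pₒ − pₑ)/(1 − pₑ) = (0.45000 − 0.31750)/(1 − 0.31750) = 0.1941

0.1941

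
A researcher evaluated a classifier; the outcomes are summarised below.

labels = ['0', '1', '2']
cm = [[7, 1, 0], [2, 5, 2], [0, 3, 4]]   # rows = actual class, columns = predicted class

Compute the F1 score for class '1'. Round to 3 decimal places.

One-vs-rest for '1': TP = diagonal; FP = other classes predicted '1'; FN = '1' predicted as other.
F1 score = 2·TP/(2·TP+FP+FN).
1: TP=5, FP=1+3=4, FN=2+2=4 → 10/18 = 0.5556

0.556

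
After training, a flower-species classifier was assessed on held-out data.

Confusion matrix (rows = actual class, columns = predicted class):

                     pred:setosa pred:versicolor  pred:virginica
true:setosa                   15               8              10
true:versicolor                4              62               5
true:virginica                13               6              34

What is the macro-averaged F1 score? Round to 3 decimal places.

0.657

Per-class F1 score (2·TP/(2·TP+FP+FN)):
  setosa: TP=15, FP=4+13=17, FN=8+10=18 → 30/65 = 0.4615
  versicolor: TP=62, FP=8+6=14, FN=4+5=9 → 124/147 = 0.8435
  virginica: TP=34, FP=10+5=15, FN=13+6=19 → 68/102 = 0.6667
Macro-F1 score = mean = (0.4615 + 0.8435 + 0.6667) / 3 = 0.657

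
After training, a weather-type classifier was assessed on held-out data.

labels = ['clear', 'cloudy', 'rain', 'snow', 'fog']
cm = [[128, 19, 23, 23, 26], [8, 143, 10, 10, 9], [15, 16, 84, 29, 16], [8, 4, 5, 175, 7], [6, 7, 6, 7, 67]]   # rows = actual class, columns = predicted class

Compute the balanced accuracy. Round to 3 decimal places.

Balanced accuracy = mean of per-class recall.
  clear: recall = 128/219 = 0.5845
  cloudy: recall = 143/180 = 0.7944
  rain: recall = 84/160 = 0.5250
  snow: recall = 175/199 = 0.8794
  fog: recall = 67/93 = 0.7204
Mean = (0.5845 + 0.7944 + 0.5250 + 0.8794 + 0.7204) / 5 = 0.701

0.701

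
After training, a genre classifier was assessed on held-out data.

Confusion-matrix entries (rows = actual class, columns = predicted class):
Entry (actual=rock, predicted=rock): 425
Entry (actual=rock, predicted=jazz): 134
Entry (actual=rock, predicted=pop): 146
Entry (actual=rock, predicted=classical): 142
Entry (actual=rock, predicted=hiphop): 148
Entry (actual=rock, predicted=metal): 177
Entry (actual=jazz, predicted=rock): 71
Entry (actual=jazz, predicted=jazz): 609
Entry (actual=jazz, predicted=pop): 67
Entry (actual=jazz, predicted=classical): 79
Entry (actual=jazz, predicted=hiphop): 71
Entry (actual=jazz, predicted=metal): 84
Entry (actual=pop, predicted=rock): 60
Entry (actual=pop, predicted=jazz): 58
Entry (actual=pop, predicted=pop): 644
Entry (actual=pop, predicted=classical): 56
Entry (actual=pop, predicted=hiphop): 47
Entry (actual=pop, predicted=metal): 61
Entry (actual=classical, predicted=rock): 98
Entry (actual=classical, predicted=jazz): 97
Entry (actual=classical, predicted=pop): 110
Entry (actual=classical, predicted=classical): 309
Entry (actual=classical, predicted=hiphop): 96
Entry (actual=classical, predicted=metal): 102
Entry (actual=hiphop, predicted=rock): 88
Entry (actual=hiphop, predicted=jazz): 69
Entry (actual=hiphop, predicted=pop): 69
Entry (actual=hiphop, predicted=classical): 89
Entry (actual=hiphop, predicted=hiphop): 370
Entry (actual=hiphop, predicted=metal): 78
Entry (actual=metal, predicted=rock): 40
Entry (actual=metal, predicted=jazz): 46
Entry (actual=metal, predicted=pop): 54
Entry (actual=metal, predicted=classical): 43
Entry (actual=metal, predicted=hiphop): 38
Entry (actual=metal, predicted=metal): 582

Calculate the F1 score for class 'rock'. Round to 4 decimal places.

0.4350

F1 score = 2·TP/(2·TP+FP+FN).
rock: TP=425, FP=71+60+98+88+40=357, FN=134+146+142+148+177=747 → 850/1954 = 0.43501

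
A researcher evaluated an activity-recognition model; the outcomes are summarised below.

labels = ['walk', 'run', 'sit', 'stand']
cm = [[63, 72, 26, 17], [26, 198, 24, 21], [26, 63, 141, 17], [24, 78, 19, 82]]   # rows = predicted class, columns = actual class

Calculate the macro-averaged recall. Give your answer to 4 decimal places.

Per-class recall (TP/(TP+FN)):
  walk: TP=63, FN=26+26+24=76 → 63/139 = 0.45324
  run: TP=198, FN=72+63+78=213 → 198/411 = 0.48175
  sit: TP=141, FN=26+24+19=69 → 141/210 = 0.67143
  stand: TP=82, FN=17+21+17=55 → 82/137 = 0.59854
Macro-recall = mean = (0.45324 + 0.48175 + 0.67143 + 0.59854) / 4 = 0.5512

0.5512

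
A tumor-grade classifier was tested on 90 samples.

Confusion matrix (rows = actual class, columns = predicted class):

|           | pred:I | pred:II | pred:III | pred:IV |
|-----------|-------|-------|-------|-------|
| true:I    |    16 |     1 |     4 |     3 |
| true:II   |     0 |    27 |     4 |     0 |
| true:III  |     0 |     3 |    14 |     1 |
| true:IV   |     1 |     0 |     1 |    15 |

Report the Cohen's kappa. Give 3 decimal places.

0.730

Observed agreement pₒ = trace/N = 72/90 = 0.8000
Expected agreement pₑ = Σ (rowᵢ·colᵢ)/N² = (24·17 + 31·31 + 18·23 + 17·19)/90² = 0.2600
κ = (pₒ − pₑ)/(1 − pₑ) = (0.8000 − 0.2600)/(1 − 0.2600) = 0.730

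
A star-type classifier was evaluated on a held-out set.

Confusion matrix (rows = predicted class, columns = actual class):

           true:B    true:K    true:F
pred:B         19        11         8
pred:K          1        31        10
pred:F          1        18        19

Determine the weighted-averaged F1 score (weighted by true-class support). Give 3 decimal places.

0.583

Per-class F1 score (2·TP/(2·TP+FP+FN)):
  B: TP=19, FP=11+8=19, FN=1+1=2 → 38/59 = 0.6441
  K: TP=31, FP=1+10=11, FN=11+18=29 → 62/102 = 0.6078
  F: TP=19, FP=1+18=19, FN=8+10=18 → 38/75 = 0.5067
Weighted-F1 score = Σ (supportᵢ/N)·F1 scoreᵢ with N=118: (21/118)·0.6441 + (60/118)·0.6078 + (37/118)·0.5067 = 0.583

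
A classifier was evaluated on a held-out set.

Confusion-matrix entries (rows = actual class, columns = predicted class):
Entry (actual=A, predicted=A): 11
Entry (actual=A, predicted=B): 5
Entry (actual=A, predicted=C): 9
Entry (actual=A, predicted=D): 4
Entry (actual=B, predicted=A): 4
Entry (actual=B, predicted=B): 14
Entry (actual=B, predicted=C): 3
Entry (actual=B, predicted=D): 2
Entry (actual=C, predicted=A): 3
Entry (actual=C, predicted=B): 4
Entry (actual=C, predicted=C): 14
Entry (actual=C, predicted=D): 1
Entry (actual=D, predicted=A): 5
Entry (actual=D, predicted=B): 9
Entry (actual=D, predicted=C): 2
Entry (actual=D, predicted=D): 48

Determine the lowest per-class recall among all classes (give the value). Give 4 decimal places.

0.3793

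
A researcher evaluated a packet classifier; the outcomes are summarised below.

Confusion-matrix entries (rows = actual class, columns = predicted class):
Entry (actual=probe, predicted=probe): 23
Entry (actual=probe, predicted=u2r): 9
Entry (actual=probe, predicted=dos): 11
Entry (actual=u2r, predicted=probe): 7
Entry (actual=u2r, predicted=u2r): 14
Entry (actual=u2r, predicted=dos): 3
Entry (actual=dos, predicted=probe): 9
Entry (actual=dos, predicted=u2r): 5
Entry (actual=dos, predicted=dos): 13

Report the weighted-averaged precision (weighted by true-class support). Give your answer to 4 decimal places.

Per-class precision (TP/(TP+FP)):
  probe: TP=23, FP=7+9=16 → 23/39 = 0.58974
  u2r: TP=14, FP=9+5=14 → 14/28 = 0.50000
  dos: TP=13, FP=11+3=14 → 13/27 = 0.48148
Weighted-precision = Σ (supportᵢ/N)·precisionᵢ with N=94: (43/94)·0.58974 + (24/94)·0.50000 + (27/94)·0.48148 = 0.5357

0.5357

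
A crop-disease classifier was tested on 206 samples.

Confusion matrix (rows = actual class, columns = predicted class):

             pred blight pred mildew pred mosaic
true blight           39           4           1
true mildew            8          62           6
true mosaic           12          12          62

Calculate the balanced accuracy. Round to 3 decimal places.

0.808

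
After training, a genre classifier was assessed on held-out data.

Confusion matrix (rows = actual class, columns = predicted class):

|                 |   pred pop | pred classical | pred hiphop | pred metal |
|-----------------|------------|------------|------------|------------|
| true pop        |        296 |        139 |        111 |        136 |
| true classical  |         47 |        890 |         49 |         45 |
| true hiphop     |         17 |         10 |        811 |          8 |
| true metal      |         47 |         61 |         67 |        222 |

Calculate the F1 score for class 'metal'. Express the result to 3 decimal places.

0.550

Treat 'metal' as positive and all other classes as negative.
F1 score = 2·TP/(2·TP+FP+FN).
metal: TP=222, FP=136+45+8=189, FN=47+61+67=175 → 444/808 = 0.5495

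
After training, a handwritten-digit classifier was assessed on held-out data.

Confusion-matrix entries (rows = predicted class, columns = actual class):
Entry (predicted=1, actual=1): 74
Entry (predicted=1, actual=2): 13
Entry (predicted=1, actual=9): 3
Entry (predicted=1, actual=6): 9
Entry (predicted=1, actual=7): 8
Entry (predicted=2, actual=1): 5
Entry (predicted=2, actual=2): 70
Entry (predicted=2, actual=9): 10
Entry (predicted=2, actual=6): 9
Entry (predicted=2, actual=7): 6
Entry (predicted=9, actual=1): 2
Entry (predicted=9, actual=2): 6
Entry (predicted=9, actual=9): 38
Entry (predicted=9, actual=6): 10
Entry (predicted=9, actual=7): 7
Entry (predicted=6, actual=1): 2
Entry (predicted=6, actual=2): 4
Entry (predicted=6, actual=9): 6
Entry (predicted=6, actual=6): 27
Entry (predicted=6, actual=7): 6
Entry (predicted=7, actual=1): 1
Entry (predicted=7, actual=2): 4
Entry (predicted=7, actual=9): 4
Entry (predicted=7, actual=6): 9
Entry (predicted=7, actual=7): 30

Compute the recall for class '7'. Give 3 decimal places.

0.526

recall = TP/(TP+FN).
7: TP=30, FN=8+6+7+6=27 → 30/57 = 0.5263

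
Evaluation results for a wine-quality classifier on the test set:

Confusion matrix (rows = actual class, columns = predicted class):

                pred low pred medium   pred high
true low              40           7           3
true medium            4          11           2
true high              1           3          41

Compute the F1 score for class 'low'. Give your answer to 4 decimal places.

0.8421

One-vs-rest for 'low': TP = diagonal; FP = other classes predicted 'low'; FN = 'low' predicted as other.
F1 score = 2·TP/(2·TP+FP+FN).
low: TP=40, FP=4+1=5, FN=7+3=10 → 80/95 = 0.84211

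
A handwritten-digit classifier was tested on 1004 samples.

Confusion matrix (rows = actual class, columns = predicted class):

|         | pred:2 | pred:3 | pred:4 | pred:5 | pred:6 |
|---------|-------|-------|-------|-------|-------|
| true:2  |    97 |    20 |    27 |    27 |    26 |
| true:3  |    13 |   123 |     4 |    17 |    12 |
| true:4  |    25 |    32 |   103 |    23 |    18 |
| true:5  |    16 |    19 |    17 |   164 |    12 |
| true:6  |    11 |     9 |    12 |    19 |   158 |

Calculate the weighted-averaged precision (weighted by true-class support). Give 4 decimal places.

Per-class precision (TP/(TP+FP)):
  2: TP=97, FP=13+25+16+11=65 → 97/162 = 0.59877
  3: TP=123, FP=20+32+19+9=80 → 123/203 = 0.60591
  4: TP=103, FP=27+4+17+12=60 → 103/163 = 0.63190
  5: TP=164, FP=27+17+23+19=86 → 164/250 = 0.65600
  6: TP=158, FP=26+12+18+12=68 → 158/226 = 0.69912
Weighted-precision = Σ (supportᵢ/N)·precisionᵢ with N=1004: (197/1004)·0.59877 + (169/1004)·0.60591 + (201/1004)·0.63190 + (228/1004)·0.65600 + (209/1004)·0.69912 = 0.6405

0.6405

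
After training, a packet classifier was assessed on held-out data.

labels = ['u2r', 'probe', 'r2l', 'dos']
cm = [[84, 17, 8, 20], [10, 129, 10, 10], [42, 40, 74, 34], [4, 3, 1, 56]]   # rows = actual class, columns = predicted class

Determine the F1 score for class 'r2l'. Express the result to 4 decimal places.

0.5230

One-vs-rest for 'r2l': TP = diagonal; FP = other classes predicted 'r2l'; FN = 'r2l' predicted as other.
F1 score = 2·TP/(2·TP+FP+FN).
r2l: TP=74, FP=8+10+1=19, FN=42+40+34=116 → 148/283 = 0.52297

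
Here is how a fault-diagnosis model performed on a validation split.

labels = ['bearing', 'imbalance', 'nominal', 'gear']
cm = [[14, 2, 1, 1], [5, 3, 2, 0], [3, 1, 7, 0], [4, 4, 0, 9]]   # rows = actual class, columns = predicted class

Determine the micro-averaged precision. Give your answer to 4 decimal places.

Micro-averaging pools counts across classes: ΣTP=33, ΣFP=23, ΣFN=23.
Micro-precision = TP/(TP+FP) on pooled counts = 0.5893 (equals overall accuracy in single-label multiclass).

0.5893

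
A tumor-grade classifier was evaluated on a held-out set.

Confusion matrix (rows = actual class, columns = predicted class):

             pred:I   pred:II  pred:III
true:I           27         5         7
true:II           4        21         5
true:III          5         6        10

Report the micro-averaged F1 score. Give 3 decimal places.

0.644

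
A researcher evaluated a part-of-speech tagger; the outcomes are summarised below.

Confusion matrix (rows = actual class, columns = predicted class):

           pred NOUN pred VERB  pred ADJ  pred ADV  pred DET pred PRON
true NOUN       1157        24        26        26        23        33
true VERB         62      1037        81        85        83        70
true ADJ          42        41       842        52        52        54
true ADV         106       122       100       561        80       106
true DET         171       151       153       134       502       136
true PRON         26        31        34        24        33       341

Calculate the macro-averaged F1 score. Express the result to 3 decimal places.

Per-class F1 score (2·TP/(2·TP+FP+FN)):
  NOUN: TP=1157, FP=62+42+106+171+26=407, FN=24+26+26+23+33=132 → 2314/2853 = 0.8111
  VERB: TP=1037, FP=24+41+122+151+31=369, FN=62+81+85+83+70=381 → 2074/2824 = 0.7344
  ADJ: TP=842, FP=26+81+100+153+34=394, FN=42+41+52+52+54=241 → 1684/2319 = 0.7262
  ADV: TP=561, FP=26+85+52+134+24=321, FN=106+122+100+80+106=514 → 1122/1957 = 0.5733
  DET: TP=502, FP=23+83+52+80+33=271, FN=171+151+153+134+136=745 → 1004/2020 = 0.4970
  PRON: TP=341, FP=33+70+54+106+136=399, FN=26+31+34+24+33=148 → 682/1229 = 0.5549
Macro-F1 score = mean = (0.8111 + 0.7344 + 0.7262 + 0.5733 + 0.4970 + 0.5549) / 6 = 0.649

0.649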